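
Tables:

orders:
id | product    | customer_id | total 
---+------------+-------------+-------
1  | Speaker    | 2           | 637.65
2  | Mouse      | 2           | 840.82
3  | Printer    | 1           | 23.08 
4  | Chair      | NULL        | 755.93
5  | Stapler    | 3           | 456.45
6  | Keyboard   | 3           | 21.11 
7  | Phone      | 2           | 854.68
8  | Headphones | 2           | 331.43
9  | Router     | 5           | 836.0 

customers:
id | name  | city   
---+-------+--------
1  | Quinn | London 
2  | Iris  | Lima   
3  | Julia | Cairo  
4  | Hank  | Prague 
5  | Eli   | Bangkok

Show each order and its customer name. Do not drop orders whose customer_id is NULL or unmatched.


LEFT JOIN keeps every row from orders (the left table); where customer_id has no match in customers, the customer columns become NULL. Walk through each order:
  - order 1 (Speaker): customer_id=2 -> matches Iris
  - order 2 (Mouse): customer_id=2 -> matches Iris
  - order 3 (Printer): customer_id=1 -> matches Quinn
  - order 4 (Chair): customer_id=NULL, no match -> kept with NULL
  - order 5 (Stapler): customer_id=3 -> matches Julia
  - order 6 (Keyboard): customer_id=3 -> matches Julia
  - order 7 (Phone): customer_id=2 -> matches Iris
  - order 8 (Headphones): customer_id=2 -> matches Iris
  - order 9 (Router): customer_id=5 -> matches Eli
All 9 rows appear; 1 has NULL customer.

SQL:
SELECT a.product, b.name AS customer
FROM orders a
LEFT JOIN customers b ON a.customer_id = b.id

Result:
product    | customer
-----------+---------
Speaker    | Iris    
Mouse      | Iris    
Printer    | Quinn   
Chair      | NULL    
Stapler    | Julia   
Keyboard   | Julia   
Phone      | Iris    
Headphones | Iris    
Router     | Eli     


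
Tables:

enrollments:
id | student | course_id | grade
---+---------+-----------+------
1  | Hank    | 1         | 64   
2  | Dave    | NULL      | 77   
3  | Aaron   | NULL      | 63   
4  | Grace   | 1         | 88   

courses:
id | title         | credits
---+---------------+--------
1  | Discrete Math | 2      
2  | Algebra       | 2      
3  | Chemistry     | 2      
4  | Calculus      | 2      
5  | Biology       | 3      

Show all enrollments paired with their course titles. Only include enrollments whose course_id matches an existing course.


INNER JOIN keeps only enrollments rows whose course_id matches an id in courses. Walk through each enrollment:
  - enrollment 1 (Hank): course_id=1 -> matches Discrete Math
  - enrollment 2 (Dave): course_id=NULL, no match -> dropped
  - enrollment 3 (Aaron): course_id=NULL, no match -> dropped
  - enrollment 4 (Grace): course_id=1 -> matches Discrete Math
So 2 of 4 rows are dropped.

SQL:
SELECT a.student, b.title AS course
FROM enrollments a
INNER JOIN courses b ON a.course_id = b.id

Result:
student | course       
--------+--------------
Hank    | Discrete Math
Grace   | Discrete Math


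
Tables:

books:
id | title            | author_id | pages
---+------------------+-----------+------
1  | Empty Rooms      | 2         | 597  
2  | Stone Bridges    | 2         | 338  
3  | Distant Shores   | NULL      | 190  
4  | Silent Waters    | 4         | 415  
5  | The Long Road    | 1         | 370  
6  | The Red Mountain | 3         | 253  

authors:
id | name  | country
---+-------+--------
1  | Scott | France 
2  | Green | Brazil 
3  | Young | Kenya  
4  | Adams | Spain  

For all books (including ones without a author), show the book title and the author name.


LEFT JOIN keeps every row from books (the left table); where author_id has no match in authors, the author columns become NULL. Walk through each book:
  - book 1 (Empty Rooms): author_id=2 -> matches Green
  - book 2 (Stone Bridges): author_id=2 -> matches Green
  - book 3 (Distant Shores): author_id=NULL, no match -> kept with NULL
  - book 4 (Silent Waters): author_id=4 -> matches Adams
  - book 5 (The Long Road): author_id=1 -> matches Scott
  - book 6 (The Red Mountain): author_id=3 -> matches Young
All 6 rows appear; 1 has NULL author.

SQL:
SELECT a.title, b.name AS author
FROM books a
LEFT JOIN authors b ON a.author_id = b.id

Result:
title            | author
-----------------+-------
Empty Rooms      | Green 
Stone Bridges    | Green 
Distant Shores   | NULL  
Silent Waters    | Adams 
The Long Road    | Scott 
The Red Mountain | Young 


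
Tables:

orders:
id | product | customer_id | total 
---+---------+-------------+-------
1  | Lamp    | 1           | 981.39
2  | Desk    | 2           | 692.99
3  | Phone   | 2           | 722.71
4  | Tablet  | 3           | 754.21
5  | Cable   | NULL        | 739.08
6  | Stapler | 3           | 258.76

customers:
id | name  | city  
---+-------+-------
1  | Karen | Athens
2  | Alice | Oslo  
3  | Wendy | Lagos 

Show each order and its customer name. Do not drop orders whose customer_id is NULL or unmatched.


LEFT JOIN keeps every row from orders (the left table); where customer_id has no match in customers, the customer columns become NULL. Walk through each order:
  - order 1 (Lamp): customer_id=1 -> matches Karen
  - order 2 (Desk): customer_id=2 -> matches Alice
  - order 3 (Phone): customer_id=2 -> matches Alice
  - order 4 (Tablet): customer_id=3 -> matches Wendy
  - order 5 (Cable): customer_id=NULL, no match -> kept with NULL
  - order 6 (Stapler): customer_id=3 -> matches Wendy
All 6 rows appear; 1 has NULL customer.

SQL:
SELECT a.product, b.name AS customer
FROM orders a
LEFT JOIN customers b ON a.customer_id = b.id

Result:
product | customer
--------+---------
Lamp    | Karen   
Desk    | Alice   
Phone   | Alice   
Tablet  | Wendy   
Cable   | NULL    
Stapler | Wendy   


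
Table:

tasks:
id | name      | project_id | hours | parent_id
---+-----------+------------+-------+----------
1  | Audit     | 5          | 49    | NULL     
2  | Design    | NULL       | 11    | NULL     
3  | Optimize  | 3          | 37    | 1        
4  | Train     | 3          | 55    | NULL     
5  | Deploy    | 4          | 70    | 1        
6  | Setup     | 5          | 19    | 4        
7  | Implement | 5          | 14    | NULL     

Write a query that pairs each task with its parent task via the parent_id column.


This is a self-join: tasks is joined to a second copy of itself, matching each row's parent_id to another row's id. Use LEFT JOIN so rows with parent_id=NULL are kept.
  - task 1 (Audit): parent_id=NULL -> NULL
  - task 2 (Design): parent_id=NULL -> NULL
  - task 3 (Optimize): parent_id=1 -> Audit
  - task 4 (Train): parent_id=NULL -> NULL
  - task 5 (Deploy): parent_id=1 -> Audit
  - task 6 (Setup): parent_id=4 -> Train
  - task 7 (Implement): parent_id=NULL -> NULL

SQL:
SELECT a.name AS item, b.name AS parent
FROM tasks a
LEFT JOIN tasks b ON a.parent_id = b.id

Result:
item      | parent
----------+-------
Audit     | NULL  
Design    | NULL  
Optimize  | Audit 
Train     | NULL  
Deploy    | Audit 
Setup     | Train 
Implement | NULL  


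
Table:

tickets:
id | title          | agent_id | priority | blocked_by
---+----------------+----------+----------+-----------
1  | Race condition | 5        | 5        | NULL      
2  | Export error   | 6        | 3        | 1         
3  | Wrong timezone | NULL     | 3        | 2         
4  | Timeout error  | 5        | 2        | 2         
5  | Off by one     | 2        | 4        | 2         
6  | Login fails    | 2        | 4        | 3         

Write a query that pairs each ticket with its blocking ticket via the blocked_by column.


This is a self-join: tickets is joined to a second copy of itself, matching each row's blocked_by to another row's id. Use LEFT JOIN so rows with blocked_by=NULL are kept.
  - ticket 1 (Race condition): blocked_by=NULL -> NULL
  - ticket 2 (Export error): blocked_by=1 -> Race condition
  - ticket 3 (Wrong timezone): blocked_by=2 -> Export error
  - ticket 4 (Timeout error): blocked_by=2 -> Export error
  - ticket 5 (Off by one): blocked_by=2 -> Export error
  - ticket 6 (Login fails): blocked_by=3 -> Wrong timezone

SQL:
SELECT a.title AS item, b.title AS blocked_by
FROM tickets a
LEFT JOIN tickets b ON a.blocked_by = b.id

Result:
item           | blocked_by    
---------------+---------------
Race condition | NULL          
Export error   | Race condition
Wrong timezone | Export error  
Timeout error  | Export error  
Off by one     | Export error  
Login fails    | Wrong timezone


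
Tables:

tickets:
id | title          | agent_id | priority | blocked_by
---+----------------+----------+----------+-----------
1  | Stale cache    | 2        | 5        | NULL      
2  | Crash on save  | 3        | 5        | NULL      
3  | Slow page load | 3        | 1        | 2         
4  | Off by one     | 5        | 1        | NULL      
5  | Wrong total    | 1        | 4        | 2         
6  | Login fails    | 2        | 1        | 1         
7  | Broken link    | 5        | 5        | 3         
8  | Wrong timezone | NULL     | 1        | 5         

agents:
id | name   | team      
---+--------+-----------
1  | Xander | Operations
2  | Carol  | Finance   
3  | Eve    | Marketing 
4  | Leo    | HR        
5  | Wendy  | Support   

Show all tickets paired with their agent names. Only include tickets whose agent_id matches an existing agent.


INNER JOIN keeps only tickets rows whose agent_id matches an id in agents. Walk through each ticket:
  - ticket 1 (Stale cache): agent_id=2 -> matches Carol
  - ticket 2 (Crash on save): agent_id=3 -> matches Eve
  - ticket 3 (Slow page load): agent_id=3 -> matches Eve
  - ticket 4 (Off by one): agent_id=5 -> matches Wendy
  - ticket 5 (Wrong total): agent_id=1 -> matches Xander
  - ticket 6 (Login fails): agent_id=2 -> matches Carol
  - ticket 7 (Broken link): agent_id=5 -> matches Wendy
  - ticket 8 (Wrong timezone): agent_id=NULL, no match -> dropped
So 1 of 8 rows is dropped.

SQL:
SELECT a.title, b.name AS agent
FROM tickets a
INNER JOIN agents b ON a.agent_id = b.id

Result:
title          | agent 
---------------+-------
Stale cache    | Carol 
Crash on save  | Eve   
Slow page load | Eve   
Off by one     | Wendy 
Wrong total    | Xander
Login fails    | Carol 
Broken link    | Wendy 


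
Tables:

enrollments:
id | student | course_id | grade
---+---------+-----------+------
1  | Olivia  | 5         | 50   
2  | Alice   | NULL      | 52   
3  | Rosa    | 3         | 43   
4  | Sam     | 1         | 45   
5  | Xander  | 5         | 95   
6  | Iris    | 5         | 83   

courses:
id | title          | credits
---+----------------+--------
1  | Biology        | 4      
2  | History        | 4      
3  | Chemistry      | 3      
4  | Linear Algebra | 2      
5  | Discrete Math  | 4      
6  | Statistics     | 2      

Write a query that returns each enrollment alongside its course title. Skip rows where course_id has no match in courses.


INNER JOIN keeps only enrollments rows whose course_id matches an id in courses. Walk through each enrollment:
  - enrollment 1 (Olivia): course_id=5 -> matches Discrete Math
  - enrollment 2 (Alice): course_id=NULL, no match -> dropped
  - enrollment 3 (Rosa): course_id=3 -> matches Chemistry
  - enrollment 4 (Sam): course_id=1 -> matches Biology
  - enrollment 5 (Xander): course_id=5 -> matches Discrete Math
  - enrollment 6 (Iris): course_id=5 -> matches Discrete Math
So 1 of 6 rows is dropped.

SQL:
SELECT a.student, b.title AS course
FROM enrollments a
INNER JOIN courses b ON a.course_id = b.id

Result:
student | course       
--------+--------------
Olivia  | Discrete Math
Rosa    | Chemistry    
Sam     | Biology      
Xander  | Discrete Math
Iris    | Discrete Math


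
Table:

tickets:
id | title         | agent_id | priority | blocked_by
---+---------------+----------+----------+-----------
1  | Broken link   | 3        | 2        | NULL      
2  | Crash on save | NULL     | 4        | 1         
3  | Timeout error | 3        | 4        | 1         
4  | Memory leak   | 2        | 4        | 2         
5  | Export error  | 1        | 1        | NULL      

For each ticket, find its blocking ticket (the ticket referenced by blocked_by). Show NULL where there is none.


This is a self-join: tickets is joined to a second copy of itself, matching each row's blocked_by to another row's id. Use LEFT JOIN so rows with blocked_by=NULL are kept.
  - ticket 1 (Broken link): blocked_by=NULL -> NULL
  - ticket 2 (Crash on save): blocked_by=1 -> Broken link
  - ticket 3 (Timeout error): blocked_by=1 -> Broken link
  - ticket 4 (Memory leak): blocked_by=2 -> Crash on save
  - ticket 5 (Export error): blocked_by=NULL -> NULL

SQL:
SELECT a.title AS item, b.title AS blocked_by
FROM tickets a
LEFT JOIN tickets b ON a.blocked_by = b.id

Result:
item          | blocked_by   
--------------+--------------
Broken link   | NULL         
Crash on save | Broken link  
Timeout error | Broken link  
Memory leak   | Crash on save
Export error  | NULL         


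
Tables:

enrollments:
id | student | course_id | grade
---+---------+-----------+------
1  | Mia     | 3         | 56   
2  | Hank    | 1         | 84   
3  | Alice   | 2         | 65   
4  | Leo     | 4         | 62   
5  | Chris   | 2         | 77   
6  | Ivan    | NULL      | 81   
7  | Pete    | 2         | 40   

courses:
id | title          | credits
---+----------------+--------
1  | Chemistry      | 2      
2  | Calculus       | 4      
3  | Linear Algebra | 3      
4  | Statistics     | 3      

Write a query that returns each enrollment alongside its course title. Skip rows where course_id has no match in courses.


INNER JOIN keeps only enrollments rows whose course_id matches an id in courses. Walk through each enrollment:
  - enrollment 1 (Mia): course_id=3 -> matches Linear Algebra
  - enrollment 2 (Hank): course_id=1 -> matches Chemistry
  - enrollment 3 (Alice): course_id=2 -> matches Calculus
  - enrollment 4 (Leo): course_id=4 -> matches Statistics
  - enrollment 5 (Chris): course_id=2 -> matches Calculus
  - enrollment 6 (Ivan): course_id=NULL, no match -> dropped
  - enrollment 7 (Pete): course_id=2 -> matches Calculus
So 1 of 7 rows is dropped.

SQL:
SELECT a.student, b.title AS course
FROM enrollments a
INNER JOIN courses b ON a.course_id = b.id

Result:
student | course        
--------+---------------
Mia     | Linear Algebra
Hank    | Chemistry     
Alice   | Calculus      
Leo     | Statistics    
Chris   | Calculus      
Pete    | Calculus      


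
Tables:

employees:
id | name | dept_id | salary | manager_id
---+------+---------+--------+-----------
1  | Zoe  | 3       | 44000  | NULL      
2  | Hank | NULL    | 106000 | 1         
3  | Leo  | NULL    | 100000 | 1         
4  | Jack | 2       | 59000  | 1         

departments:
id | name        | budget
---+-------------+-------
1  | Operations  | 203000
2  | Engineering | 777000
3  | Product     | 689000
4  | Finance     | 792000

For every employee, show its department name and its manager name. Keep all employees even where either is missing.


Two LEFT JOINs from the same base table employees: one to departments via dept_id, one to employees itself via manager_id. Both are LEFT so every employee is preserved.
Match against departments:
  - employee 1 (Zoe): dept_id=3 -> matches Product
  - employee 2 (Hank): dept_id=NULL, no match -> kept with NULL
  - employee 3 (Leo): dept_id=NULL, no match -> kept with NULL
  - employee 4 (Jack): dept_id=2 -> matches Engineering
Match against employees (self):
  - employee 1 (Zoe): manager_id=NULL -> NULL
  - employee 2 (Hank): manager_id=1 -> Zoe
  - employee 3 (Leo): manager_id=1 -> Zoe
  - employee 4 (Jack): manager_id=1 -> Zoe

SQL:
SELECT a.name, b.name AS department, c.name AS manager
FROM employees a
LEFT JOIN departments b ON a.dept_id = b.id
LEFT JOIN employees c ON a.manager_id = c.id

Result:
name | department  | manager
-----+-------------+--------
Zoe  | Product     | NULL   
Hank | NULL        | Zoe    
Leo  | NULL        | Zoe    
Jack | Engineering | Zoe    


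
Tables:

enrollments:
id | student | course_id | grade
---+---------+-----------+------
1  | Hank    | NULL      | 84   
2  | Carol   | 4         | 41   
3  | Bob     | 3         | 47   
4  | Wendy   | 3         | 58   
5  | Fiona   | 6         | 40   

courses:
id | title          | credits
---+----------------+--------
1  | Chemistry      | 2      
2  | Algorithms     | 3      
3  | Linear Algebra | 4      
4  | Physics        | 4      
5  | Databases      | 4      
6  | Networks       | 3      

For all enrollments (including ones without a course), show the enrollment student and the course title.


LEFT JOIN keeps every row from enrollments (the left table); where course_id has no match in courses, the course columns become NULL. Walk through each enrollment:
  - enrollment 1 (Hank): course_id=NULL, no match -> kept with NULL
  - enrollment 2 (Carol): course_id=4 -> matches Physics
  - enrollment 3 (Bob): course_id=3 -> matches Linear Algebra
  - enrollment 4 (Wendy): course_id=3 -> matches Linear Algebra
  - enrollment 5 (Fiona): course_id=6 -> matches Networks
All 5 rows appear; 1 has NULL course.

SQL:
SELECT a.student, b.title AS course
FROM enrollments a
LEFT JOIN courses b ON a.course_id = b.id

Result:
student | course        
--------+---------------
Hank    | NULL          
Carol   | Physics       
Bob     | Linear Algebra
Wendy   | Linear Algebra
Fiona   | Networks      


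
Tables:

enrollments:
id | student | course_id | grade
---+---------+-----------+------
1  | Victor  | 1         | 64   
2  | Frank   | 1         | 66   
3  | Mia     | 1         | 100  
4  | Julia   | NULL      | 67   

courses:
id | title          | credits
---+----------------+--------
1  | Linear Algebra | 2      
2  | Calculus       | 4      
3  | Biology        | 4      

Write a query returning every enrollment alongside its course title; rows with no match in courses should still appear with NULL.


LEFT JOIN keeps every row from enrollments (the left table); where course_id has no match in courses, the course columns become NULL. Walk through each enrollment:
  - enrollment 1 (Victor): course_id=1 -> matches Linear Algebra
  - enrollment 2 (Frank): course_id=1 -> matches Linear Algebra
  - enrollment 3 (Mia): course_id=1 -> matches Linear Algebra
  - enrollment 4 (Julia): course_id=NULL, no match -> kept with NULL
All 4 rows appear; 1 has NULL course.

SQL:
SELECT a.student, b.title AS course
FROM enrollments a
LEFT JOIN courses b ON a.course_id = b.id

Result:
student | course        
--------+---------------
Victor  | Linear Algebra
Frank   | Linear Algebra
Mia     | Linear Algebra
Julia   | NULL          


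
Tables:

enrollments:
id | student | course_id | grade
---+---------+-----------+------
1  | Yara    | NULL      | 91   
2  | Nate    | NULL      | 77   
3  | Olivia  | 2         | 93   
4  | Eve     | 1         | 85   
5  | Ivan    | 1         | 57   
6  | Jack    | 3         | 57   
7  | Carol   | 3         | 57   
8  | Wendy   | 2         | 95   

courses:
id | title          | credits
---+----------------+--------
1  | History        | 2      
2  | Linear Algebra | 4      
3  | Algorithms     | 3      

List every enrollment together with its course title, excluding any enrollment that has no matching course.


INNER JOIN keeps only enrollments rows whose course_id matches an id in courses. Walk through each enrollment:
  - enrollment 1 (Yara): course_id=NULL, no match -> dropped
  - enrollment 2 (Nate): course_id=NULL, no match -> dropped
  - enrollment 3 (Olivia): course_id=2 -> matches Linear Algebra
  - enrollment 4 (Eve): course_id=1 -> matches History
  - enrollment 5 (Ivan): course_id=1 -> matches History
  - enrollment 6 (Jack): course_id=3 -> matches Algorithms
  - enrollment 7 (Carol): course_id=3 -> matches Algorithms
  - enrollment 8 (Wendy): course_id=2 -> matches Linear Algebra
So 2 of 8 rows are dropped.

SQL:
SELECT a.student, b.title AS course
FROM enrollments a
INNER JOIN courses b ON a.course_id = b.id

Result:
student | course        
--------+---------------
Olivia  | Linear Algebra
Eve     | History       
Ivan    | History       
Jack    | Algorithms    
Carol   | Algorithms    
Wendy   | Linear Algebra


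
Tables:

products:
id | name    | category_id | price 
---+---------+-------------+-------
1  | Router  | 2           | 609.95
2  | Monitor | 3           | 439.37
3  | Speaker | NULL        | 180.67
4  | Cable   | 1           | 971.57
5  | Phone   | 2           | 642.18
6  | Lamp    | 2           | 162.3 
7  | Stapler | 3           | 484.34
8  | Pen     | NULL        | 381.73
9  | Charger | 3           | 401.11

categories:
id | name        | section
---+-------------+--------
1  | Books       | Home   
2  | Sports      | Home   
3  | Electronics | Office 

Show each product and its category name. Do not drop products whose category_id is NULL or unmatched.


LEFT JOIN keeps every row from products (the left table); where category_id has no match in categories, the category columns become NULL. Walk through each product:
  - product 1 (Router): category_id=2 -> matches Sports
  - product 2 (Monitor): category_id=3 -> matches Electronics
  - product 3 (Speaker): category_id=NULL, no match -> kept with NULL
  - product 4 (Cable): category_id=1 -> matches Books
  - product 5 (Phone): category_id=2 -> matches Sports
  - product 6 (Lamp): category_id=2 -> matches Sports
  - product 7 (Stapler): category_id=3 -> matches Electronics
  - product 8 (Pen): category_id=NULL, no match -> kept with NULL
  - product 9 (Charger): category_id=3 -> matches Electronics
All 9 rows appear; 2 have NULL category.

SQL:
SELECT a.name, b.name AS category
FROM products a
LEFT JOIN categories b ON a.category_id = b.id

Result:
name    | category   
--------+------------
Router  | Sports     
Monitor | Electronics
Speaker | NULL       
Cable   | Books      
Phone   | Sports     
Lamp    | Sports     
Stapler | Electronics
Pen     | NULL       
Charger | Electronics


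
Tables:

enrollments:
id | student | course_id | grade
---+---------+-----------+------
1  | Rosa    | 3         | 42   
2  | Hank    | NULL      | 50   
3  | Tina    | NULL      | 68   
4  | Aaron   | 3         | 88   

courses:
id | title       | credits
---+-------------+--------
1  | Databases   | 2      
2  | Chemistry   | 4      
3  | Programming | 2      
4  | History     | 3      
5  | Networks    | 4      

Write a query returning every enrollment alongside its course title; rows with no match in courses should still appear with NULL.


LEFT JOIN keeps every row from enrollments (the left table); where course_id has no match in courses, the course columns become NULL. Walk through each enrollment:
  - enrollment 1 (Rosa): course_id=3 -> matches Programming
  - enrollment 2 (Hank): course_id=NULL, no match -> kept with NULL
  - enrollment 3 (Tina): course_id=NULL, no match -> kept with NULL
  - enrollment 4 (Aaron): course_id=3 -> matches Programming
All 4 rows appear; 2 have NULL course.

SQL:
SELECT a.student, b.title AS course
FROM enrollments a
LEFT JOIN courses b ON a.course_id = b.id

Result:
student | course     
--------+------------
Rosa    | Programming
Hank    | NULL       
Tina    | NULL       
Aaron   | Programming


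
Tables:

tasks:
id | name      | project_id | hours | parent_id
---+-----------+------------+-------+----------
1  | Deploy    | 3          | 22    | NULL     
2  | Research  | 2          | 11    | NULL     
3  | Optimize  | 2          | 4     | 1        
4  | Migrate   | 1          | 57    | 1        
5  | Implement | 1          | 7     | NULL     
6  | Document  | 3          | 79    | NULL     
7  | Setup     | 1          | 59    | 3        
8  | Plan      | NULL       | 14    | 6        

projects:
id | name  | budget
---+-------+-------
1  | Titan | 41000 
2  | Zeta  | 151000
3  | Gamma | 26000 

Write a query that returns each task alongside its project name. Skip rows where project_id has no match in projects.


INNER JOIN keeps only tasks rows whose project_id matches an id in projects. Walk through each task:
  - task 1 (Deploy): project_id=3 -> matches Gamma
  - task 2 (Research): project_id=2 -> matches Zeta
  - task 3 (Optimize): project_id=2 -> matches Zeta
  - task 4 (Migrate): project_id=1 -> matches Titan
  - task 5 (Implement): project_id=1 -> matches Titan
  - task 6 (Document): project_id=3 -> matches Gamma
  - task 7 (Setup): project_id=1 -> matches Titan
  - task 8 (Plan): project_id=NULL, no match -> dropped
So 1 of 8 rows is dropped.

SQL:
SELECT a.name, b.name AS project
FROM tasks a
INNER JOIN projects b ON a.project_id = b.id

Result:
name      | project
----------+--------
Deploy    | Gamma  
Research  | Zeta   
Optimize  | Zeta   
Migrate   | Titan  
Implement | Titan  
Document  | Gamma  
Setup     | Titan  


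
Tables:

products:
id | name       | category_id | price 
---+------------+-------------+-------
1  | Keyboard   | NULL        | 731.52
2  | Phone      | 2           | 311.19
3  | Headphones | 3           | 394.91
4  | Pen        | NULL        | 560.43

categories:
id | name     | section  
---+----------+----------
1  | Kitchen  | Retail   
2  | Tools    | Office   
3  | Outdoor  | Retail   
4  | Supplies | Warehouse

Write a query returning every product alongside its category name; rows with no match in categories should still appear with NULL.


LEFT JOIN keeps every row from products (the left table); where category_id has no match in categories, the category columns become NULL. Walk through each product:
  - product 1 (Keyboard): category_id=NULL, no match -> kept with NULL
  - product 2 (Phone): category_id=2 -> matches Tools
  - product 3 (Headphones): category_id=3 -> matches Outdoor
  - product 4 (Pen): category_id=NULL, no match -> kept with NULL
All 4 rows appear; 2 have NULL category.

SQL:
SELECT a.name, b.name AS category
FROM products a
LEFT JOIN categories b ON a.category_id = b.id

Result:
name       | category
-----------+---------
Keyboard   | NULL    
Phone      | Tools   
Headphones | Outdoor 
Pen        | NULL    


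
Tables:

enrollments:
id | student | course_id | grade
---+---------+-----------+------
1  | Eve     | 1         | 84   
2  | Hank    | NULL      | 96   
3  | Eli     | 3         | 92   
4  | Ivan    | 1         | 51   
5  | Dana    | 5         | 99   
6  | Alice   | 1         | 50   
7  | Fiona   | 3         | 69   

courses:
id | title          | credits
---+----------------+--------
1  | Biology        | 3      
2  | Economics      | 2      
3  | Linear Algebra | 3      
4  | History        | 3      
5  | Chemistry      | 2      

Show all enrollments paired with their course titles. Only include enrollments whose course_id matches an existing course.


INNER JOIN keeps only enrollments rows whose course_id matches an id in courses. Walk through each enrollment:
  - enrollment 1 (Eve): course_id=1 -> matches Biology
  - enrollment 2 (Hank): course_id=NULL, no match -> dropped
  - enrollment 3 (Eli): course_id=3 -> matches Linear Algebra
  - enrollment 4 (Ivan): course_id=1 -> matches Biology
  - enrollment 5 (Dana): course_id=5 -> matches Chemistry
  - enrollment 6 (Alice): course_id=1 -> matches Biology
  - enrollment 7 (Fiona): course_id=3 -> matches Linear Algebra
So 1 of 7 rows is dropped.

SQL:
SELECT a.student, b.title AS course
FROM enrollments a
INNER JOIN courses b ON a.course_id = b.id

Result:
student | course        
--------+---------------
Eve     | Biology       
Eli     | Linear Algebra
Ivan    | Biology       
Dana    | Chemistry     
Alice   | Biology       
Fiona   | Linear Algebra


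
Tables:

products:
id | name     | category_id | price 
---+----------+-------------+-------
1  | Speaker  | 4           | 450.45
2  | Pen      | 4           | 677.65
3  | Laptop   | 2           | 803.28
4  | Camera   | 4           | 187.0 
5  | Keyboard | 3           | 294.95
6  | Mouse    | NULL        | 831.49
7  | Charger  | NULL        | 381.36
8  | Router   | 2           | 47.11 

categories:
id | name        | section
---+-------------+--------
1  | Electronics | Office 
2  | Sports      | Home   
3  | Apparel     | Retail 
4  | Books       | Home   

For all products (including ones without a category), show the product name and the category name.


LEFT JOIN keeps every row from products (the left table); where category_id has no match in categories, the category columns become NULL. Walk through each product:
  - product 1 (Speaker): category_id=4 -> matches Books
  - product 2 (Pen): category_id=4 -> matches Books
  - product 3 (Laptop): category_id=2 -> matches Sports
  - product 4 (Camera): category_id=4 -> matches Books
  - product 5 (Keyboard): category_id=3 -> matches Apparel
  - product 6 (Mouse): category_id=NULL, no match -> kept with NULL
  - product 7 (Charger): category_id=NULL, no match -> kept with NULL
  - product 8 (Router): category_id=2 -> matches Sports
All 8 rows appear; 2 have NULL category.

SQL:
SELECT a.name, b.name AS category
FROM products a
LEFT JOIN categories b ON a.category_id = b.id

Result:
name     | category
---------+---------
Speaker  | Books   
Pen      | Books   
Laptop   | Sports  
Camera   | Books   
Keyboard | Apparel 
Mouse    | NULL    
Charger  | NULL    
Router   | Sports  


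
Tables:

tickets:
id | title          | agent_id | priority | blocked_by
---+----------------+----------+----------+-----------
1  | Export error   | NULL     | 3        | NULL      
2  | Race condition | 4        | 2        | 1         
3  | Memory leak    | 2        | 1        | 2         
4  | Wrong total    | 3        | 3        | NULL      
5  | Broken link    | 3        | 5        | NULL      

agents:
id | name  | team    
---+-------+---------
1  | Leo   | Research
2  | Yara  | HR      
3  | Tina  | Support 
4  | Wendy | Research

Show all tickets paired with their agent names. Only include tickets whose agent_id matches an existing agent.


INNER JOIN keeps only tickets rows whose agent_id matches an id in agents. Walk through each ticket:
  - ticket 1 (Export error): agent_id=NULL, no match -> dropped
  - ticket 2 (Race condition): agent_id=4 -> matches Wendy
  - ticket 3 (Memory leak): agent_id=2 -> matches Yara
  - ticket 4 (Wrong total): agent_id=3 -> matches Tina
  - ticket 5 (Broken link): agent_id=3 -> matches Tina
So 1 of 5 rows is dropped.

SQL:
SELECT a.title, b.name AS agent
FROM tickets a
INNER JOIN agents b ON a.agent_id = b.id

Result:
title          | agent
---------------+------
Race condition | Wendy
Memory leak    | Yara 
Wrong total    | Tina 
Broken link    | Tina 


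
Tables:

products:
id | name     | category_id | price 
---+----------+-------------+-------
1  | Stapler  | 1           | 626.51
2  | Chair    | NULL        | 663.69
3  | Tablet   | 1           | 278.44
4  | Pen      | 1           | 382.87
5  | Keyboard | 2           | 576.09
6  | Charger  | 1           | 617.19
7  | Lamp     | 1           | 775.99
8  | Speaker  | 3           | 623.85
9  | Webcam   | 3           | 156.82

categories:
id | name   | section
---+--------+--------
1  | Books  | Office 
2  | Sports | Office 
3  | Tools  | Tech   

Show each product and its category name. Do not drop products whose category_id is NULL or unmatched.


LEFT JOIN keeps every row from products (the left table); where category_id has no match in categories, the category columns become NULL. Walk through each product:
  - product 1 (Stapler): category_id=1 -> matches Books
  - product 2 (Chair): category_id=NULL, no match -> kept with NULL
  - product 3 (Tablet): category_id=1 -> matches Books
  - product 4 (Pen): category_id=1 -> matches Books
  - product 5 (Keyboard): category_id=2 -> matches Sports
  - product 6 (Charger): category_id=1 -> matches Books
  - product 7 (Lamp): category_id=1 -> matches Books
  - product 8 (Speaker): category_id=3 -> matches Tools
  - product 9 (Webcam): category_id=3 -> matches Tools
All 9 rows appear; 1 has NULL category.

SQL:
SELECT a.name, b.name AS category
FROM products a
LEFT JOIN categories b ON a.category_id = b.id

Result:
name     | category
---------+---------
Stapler  | Books   
Chair    | NULL    
Tablet   | Books   
Pen      | Books   
Keyboard | Sports  
Charger  | Books   
Lamp     | Books   
Speaker  | Tools   
Webcam   | Tools   


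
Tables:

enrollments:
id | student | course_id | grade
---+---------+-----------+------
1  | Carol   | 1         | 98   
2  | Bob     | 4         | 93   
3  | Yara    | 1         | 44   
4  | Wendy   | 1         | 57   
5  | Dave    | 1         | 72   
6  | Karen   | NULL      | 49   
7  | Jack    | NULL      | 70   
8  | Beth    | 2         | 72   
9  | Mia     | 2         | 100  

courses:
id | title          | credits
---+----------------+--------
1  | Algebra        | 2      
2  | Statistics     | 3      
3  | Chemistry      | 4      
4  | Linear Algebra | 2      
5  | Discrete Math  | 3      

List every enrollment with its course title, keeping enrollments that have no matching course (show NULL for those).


LEFT JOIN keeps every row from enrollments (the left table); where course_id has no match in courses, the course columns become NULL. Walk through each enrollment:
  - enrollment 1 (Carol): course_id=1 -> matches Algebra
  - enrollment 2 (Bob): course_id=4 -> matches Linear Algebra
  - enrollment 3 (Yara): course_id=1 -> matches Algebra
  - enrollment 4 (Wendy): course_id=1 -> matches Algebra
  - enrollment 5 (Dave): course_id=1 -> matches Algebra
  - enrollment 6 (Karen): course_id=NULL, no match -> kept with NULL
  - enrollment 7 (Jack): course_id=NULL, no match -> kept with NULL
  - enrollment 8 (Beth): course_id=2 -> matches Statistics
  - enrollment 9 (Mia): course_id=2 -> matches Statistics
All 9 rows appear; 2 have NULL course.

SQL:
SELECT a.student, b.title AS course
FROM enrollments a
LEFT JOIN courses b ON a.course_id = b.id

Result:
student | course        
--------+---------------
Carol   | Algebra       
Bob     | Linear Algebra
Yara    | Algebra       
Wendy   | Algebra       
Dave    | Algebra       
Karen   | NULL          
Jack    | NULL          
Beth    | Statistics    
Mia     | Statistics    


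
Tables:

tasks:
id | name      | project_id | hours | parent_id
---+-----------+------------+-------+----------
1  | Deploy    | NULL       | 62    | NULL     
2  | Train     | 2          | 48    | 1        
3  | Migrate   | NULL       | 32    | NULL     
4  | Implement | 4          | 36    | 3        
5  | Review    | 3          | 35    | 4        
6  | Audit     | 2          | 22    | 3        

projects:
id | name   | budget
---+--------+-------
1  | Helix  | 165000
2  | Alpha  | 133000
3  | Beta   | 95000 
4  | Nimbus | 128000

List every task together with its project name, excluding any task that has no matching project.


INNER JOIN keeps only tasks rows whose project_id matches an id in projects. Walk through each task:
  - task 1 (Deploy): project_id=NULL, no match -> dropped
  - task 2 (Train): project_id=2 -> matches Alpha
  - task 3 (Migrate): project_id=NULL, no match -> dropped
  - task 4 (Implement): project_id=4 -> matches Nimbus
  - task 5 (Review): project_id=3 -> matches Beta
  - task 6 (Audit): project_id=2 -> matches Alpha
So 2 of 6 rows are dropped.

SQL:
SELECT a.name, b.name AS project
FROM tasks a
INNER JOIN projects b ON a.project_id = b.id

Result:
name      | project
----------+--------
Train     | Alpha  
Implement | Nimbus 
Review    | Beta   
Audit     | Alpha  


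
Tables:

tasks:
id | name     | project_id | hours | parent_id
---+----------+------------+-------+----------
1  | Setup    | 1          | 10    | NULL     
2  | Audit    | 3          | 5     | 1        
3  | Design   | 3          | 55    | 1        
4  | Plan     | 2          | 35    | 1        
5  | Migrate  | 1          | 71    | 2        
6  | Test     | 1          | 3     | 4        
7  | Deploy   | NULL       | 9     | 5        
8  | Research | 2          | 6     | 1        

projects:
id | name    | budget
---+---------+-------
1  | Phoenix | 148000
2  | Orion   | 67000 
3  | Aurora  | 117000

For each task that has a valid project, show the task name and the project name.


INNER JOIN keeps only tasks rows whose project_id matches an id in projects. Walk through each task:
  - task 1 (Setup): project_id=1 -> matches Phoenix
  - task 2 (Audit): project_id=3 -> matches Aurora
  - task 3 (Design): project_id=3 -> matches Aurora
  - task 4 (Plan): project_id=2 -> matches Orion
  - task 5 (Migrate): project_id=1 -> matches Phoenix
  - task 6 (Test): project_id=1 -> matches Phoenix
  - task 7 (Deploy): project_id=NULL, no match -> dropped
  - task 8 (Research): project_id=2 -> matches Orion
So 1 of 8 rows is dropped.

SQL:
SELECT a.name, b.name AS project
FROM tasks a
INNER JOIN projects b ON a.project_id = b.id

Result:
name     | project
---------+--------
Setup    | Phoenix
Audit    | Aurora 
Design   | Aurora 
Plan     | Orion  
Migrate  | Phoenix
Test     | Phoenix
Research | Orion  


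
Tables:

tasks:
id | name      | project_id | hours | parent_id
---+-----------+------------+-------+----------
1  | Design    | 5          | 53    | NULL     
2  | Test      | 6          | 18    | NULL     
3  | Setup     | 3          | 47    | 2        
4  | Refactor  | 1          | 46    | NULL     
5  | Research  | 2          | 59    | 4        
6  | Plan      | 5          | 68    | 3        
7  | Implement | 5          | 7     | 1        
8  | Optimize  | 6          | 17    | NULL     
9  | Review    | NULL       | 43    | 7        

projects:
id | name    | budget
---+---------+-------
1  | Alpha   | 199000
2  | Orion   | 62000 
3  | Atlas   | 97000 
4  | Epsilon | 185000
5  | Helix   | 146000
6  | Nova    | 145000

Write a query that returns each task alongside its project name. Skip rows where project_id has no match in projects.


INNER JOIN keeps only tasks rows whose project_id matches an id in projects. Walk through each task:
  - task 1 (Design): project_id=5 -> matches Helix
  - task 2 (Test): project_id=6 -> matches Nova
  - task 3 (Setup): project_id=3 -> matches Atlas
  - task 4 (Refactor): project_id=1 -> matches Alpha
  - task 5 (Research): project_id=2 -> matches Orion
  - task 6 (Plan): project_id=5 -> matches Helix
  - task 7 (Implement): project_id=5 -> matches Helix
  - task 8 (Optimize): project_id=6 -> matches Nova
  - task 9 (Review): project_id=NULL, no match -> dropped
So 1 of 9 rows is dropped.

SQL:
SELECT a.name, b.name AS project
FROM tasks a
INNER JOIN projects b ON a.project_id = b.id

Result:
name      | project
----------+--------
Design    | Helix  
Test      | Nova   
Setup     | Atlas  
Refactor  | Alpha  
Research  | Orion  
Plan      | Helix  
Implement | Helix  
Optimize  | Nova   


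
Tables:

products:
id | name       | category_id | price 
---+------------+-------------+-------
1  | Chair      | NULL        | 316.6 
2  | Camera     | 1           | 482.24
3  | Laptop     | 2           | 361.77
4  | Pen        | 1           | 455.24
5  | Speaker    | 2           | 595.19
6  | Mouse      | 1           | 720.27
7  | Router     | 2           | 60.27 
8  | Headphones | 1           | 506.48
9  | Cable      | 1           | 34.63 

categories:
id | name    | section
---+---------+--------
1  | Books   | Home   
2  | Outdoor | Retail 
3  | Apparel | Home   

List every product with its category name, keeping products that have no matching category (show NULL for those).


LEFT JOIN keeps every row from products (the left table); where category_id has no match in categories, the category columns become NULL. Walk through each product:
  - product 1 (Chair): category_id=NULL, no match -> kept with NULL
  - product 2 (Camera): category_id=1 -> matches Books
  - product 3 (Laptop): category_id=2 -> matches Outdoor
  - product 4 (Pen): category_id=1 -> matches Books
  - product 5 (Speaker): category_id=2 -> matches Outdoor
  - product 6 (Mouse): category_id=1 -> matches Books
  - product 7 (Router): category_id=2 -> matches Outdoor
  - product 8 (Headphones): category_id=1 -> matches Books
  - product 9 (Cable): category_id=1 -> matches Books
All 9 rows appear; 1 has NULL category.

SQL:
SELECT a.name, b.name AS category
FROM products a
LEFT JOIN categories b ON a.category_id = b.id

Result:
name       | category
-----------+---------
Chair      | NULL    
Camera     | Books   
Laptop     | Outdoor 
Pen        | Books   
Speaker    | Outdoor 
Mouse      | Books   
Router     | Outdoor 
Headphones | Books   
Cable      | Books   


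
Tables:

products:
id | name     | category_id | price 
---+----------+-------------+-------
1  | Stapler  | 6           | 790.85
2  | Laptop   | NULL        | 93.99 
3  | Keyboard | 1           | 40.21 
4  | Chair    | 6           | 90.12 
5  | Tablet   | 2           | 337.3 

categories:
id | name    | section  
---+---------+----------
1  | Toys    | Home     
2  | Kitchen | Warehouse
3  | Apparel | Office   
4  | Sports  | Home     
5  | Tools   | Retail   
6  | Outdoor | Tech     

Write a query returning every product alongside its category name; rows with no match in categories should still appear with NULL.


LEFT JOIN keeps every row from products (the left table); where category_id has no match in categories, the category columns become NULL. Walk through each product:
  - product 1 (Stapler): category_id=6 -> matches Outdoor
  - product 2 (Laptop): category_id=NULL, no match -> kept with NULL
  - product 3 (Keyboard): category_id=1 -> matches Toys
  - product 4 (Chair): category_id=6 -> matches Outdoor
  - product 5 (Tablet): category_id=2 -> matches Kitchen
All 5 rows appear; 1 has NULL category.

SQL:
SELECT a.name, b.name AS category
FROM products a
LEFT JOIN categories b ON a.category_id = b.id

Result:
name     | category
---------+---------
Stapler  | Outdoor 
Laptop   | NULL    
Keyboard | Toys    
Chair    | Outdoor 
Tablet   | Kitchen 
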